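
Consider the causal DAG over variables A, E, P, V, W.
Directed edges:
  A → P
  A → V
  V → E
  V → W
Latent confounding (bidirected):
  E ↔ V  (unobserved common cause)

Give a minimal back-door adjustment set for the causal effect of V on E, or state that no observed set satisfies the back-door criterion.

desc(V)\{V}={E,W}; candidates ⊆ {A,P}.
V↔E: latent back-door arc(s) into V.
size 0: {}; under {} V still reaches {A,E,P} ∋ E.
size 1: {A}, {P}; under {A} V still reaches {E} ∋ E.
size 2: {A,P}; under {A,P} V still reaches {E} ∋ E.
V↔E cannot be blocked by any observed set — no back-door set.

V→E: no observed back-door set.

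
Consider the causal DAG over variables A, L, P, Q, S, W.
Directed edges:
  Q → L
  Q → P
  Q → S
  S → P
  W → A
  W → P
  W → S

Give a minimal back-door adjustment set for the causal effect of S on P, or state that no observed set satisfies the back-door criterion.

desc(S)\{S}={P}; candidates ⊆ {A,L,Q,W}.
size 0: {}; under {} S still reaches {A,L,P,Q,W} ∋ P.
size 1: {A}, {L}, {Q} …(+1); under {A} S still reaches {L,P,Q,W} ∋ P.
{Q,W}: S⊥P given {Q,W} in G with S→· removed — back-door holds.

S→P: minimal back-door set {Q, W}.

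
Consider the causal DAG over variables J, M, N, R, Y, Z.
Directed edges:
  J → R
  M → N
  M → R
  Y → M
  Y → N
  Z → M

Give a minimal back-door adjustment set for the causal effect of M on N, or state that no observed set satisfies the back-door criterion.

desc(M)\{M}={N,R}; candidates ⊆ {J,Y,Z}.
size 0: {}; under {} M still reaches {N,Y,Z} ∋ N.
{Y}: M⊥N given {Y} in G with M→· removed — back-door holds.

M→N: minimal back-door set {Y}.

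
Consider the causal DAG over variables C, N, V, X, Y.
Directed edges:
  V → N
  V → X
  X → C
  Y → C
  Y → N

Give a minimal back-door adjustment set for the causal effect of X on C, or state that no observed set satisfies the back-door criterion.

desc(X)\{X}={C}; candidates ⊆ {N,V,Y}.
∅: X⊥C given ∅ in G with X→· removed — back-door holds.

X→C: minimal back-door set ∅.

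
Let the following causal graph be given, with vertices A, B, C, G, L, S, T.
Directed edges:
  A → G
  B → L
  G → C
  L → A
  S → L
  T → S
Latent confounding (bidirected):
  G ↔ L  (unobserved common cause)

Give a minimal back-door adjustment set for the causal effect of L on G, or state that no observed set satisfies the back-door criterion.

desc(L)\{L}={A,C,G}; candidates ⊆ {B,S,T}.
L↔G: latent back-door arc(s) into L.
size 0: {}; under {} L still reaches {B,C,G,S,T} ∋ G.
size 1: {B}, {S}, {T}; under {B} L still reaches {C,G,S,T} ∋ G.
size 2: {B,S}, {B,T}, {S,T}; under {B,S} L still reaches {C,G} ∋ G.
L↔G cannot be blocked by any observed set — no back-door set.

L→G: no observed back-door set.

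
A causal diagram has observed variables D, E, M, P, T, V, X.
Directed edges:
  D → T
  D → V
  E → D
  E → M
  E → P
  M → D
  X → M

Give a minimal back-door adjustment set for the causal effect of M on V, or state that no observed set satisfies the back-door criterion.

M→V: minimal back-door set {E}.

desc(M)\{M}={D,T,V}; candidates ⊆ {E,P,X}.
size 0: {}; under {} M still reaches {D,E,P,T,V,X} ∋ V.
{E}: M⊥V given {E} in G with M→· removed — back-door holds.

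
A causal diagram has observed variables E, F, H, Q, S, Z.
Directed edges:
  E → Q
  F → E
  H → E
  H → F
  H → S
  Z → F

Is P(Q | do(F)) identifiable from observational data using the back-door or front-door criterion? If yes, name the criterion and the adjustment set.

desc(F)\{F}={E,Q}; candidates ⊆ {H,S,Z}.
size 0: {}; under {} F still reaches {E,H,Q,S,Z} ∋ Q.
{H}: F⊥Q given {H} in G with F→· removed — back-door holds.
P(Q|do(F)) = Σ_{H} P(Q|F,H)·P(H).

P(Q|do(F)): backdoor, adjust for {H}.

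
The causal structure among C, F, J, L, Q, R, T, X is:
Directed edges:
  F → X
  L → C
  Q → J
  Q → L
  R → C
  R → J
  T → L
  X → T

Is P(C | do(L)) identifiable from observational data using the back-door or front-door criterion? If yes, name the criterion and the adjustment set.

desc(L)\{L}={C}; candidates ⊆ {F,J,Q,R,T,X}.
∅: L⊥C given ∅ in G with L→· removed — back-door holds.
P(C|do(L)) = P(C|L) — no adjustment needed.

P(C|do(L)): backdoor, adjust for ∅.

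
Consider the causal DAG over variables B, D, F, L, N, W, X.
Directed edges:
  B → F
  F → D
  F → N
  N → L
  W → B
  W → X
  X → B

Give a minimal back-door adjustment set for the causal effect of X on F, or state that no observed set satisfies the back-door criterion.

desc(X)\{X}={B,D,F,L,N}; candidates ⊆ {W}.
size 0: {}; under {} X still reaches {B,D,F,L,N,W} ∋ F.
{W}: X⊥F given {W} in G with X→· removed — back-door holds.

X→F: minimal back-door set {W}.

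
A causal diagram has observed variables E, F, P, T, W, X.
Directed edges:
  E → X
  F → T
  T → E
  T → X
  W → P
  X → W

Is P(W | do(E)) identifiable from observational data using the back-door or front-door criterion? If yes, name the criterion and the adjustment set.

desc(E)\{E}={P,W,X}; candidates ⊆ {F,T}.
size 0: {}; under {} E still reaches {F,P,T,W,X} ∋ W.
{T}: E⊥W given {T} in G with E→· removed — back-door holds.
P(W|do(E)) = Σ_{T} P(W|E,T)·P(T).

P(W|do(E)): backdoor, adjust for {T}.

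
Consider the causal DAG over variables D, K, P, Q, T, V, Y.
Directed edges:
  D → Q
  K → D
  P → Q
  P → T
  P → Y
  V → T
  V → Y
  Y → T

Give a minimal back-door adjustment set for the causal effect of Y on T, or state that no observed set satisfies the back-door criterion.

Y→T: minimal back-door set {P, V}.

desc(Y)\{Y}={T}; candidates ⊆ {D,K,P,Q,V}.
size 0: {}; under {} Y still reaches {P,Q,T,V} ∋ T.
size 1: {D}, {K}, {P} …(+2); under {D} Y still reaches {P,Q,T,V} ∋ T.
{P,V}: Y⊥T given {P,V} in G with Y→· removed — back-door holds.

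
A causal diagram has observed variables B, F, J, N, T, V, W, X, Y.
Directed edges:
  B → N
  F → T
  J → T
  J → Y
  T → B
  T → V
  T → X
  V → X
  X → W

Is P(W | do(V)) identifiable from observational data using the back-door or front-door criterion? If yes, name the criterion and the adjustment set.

desc(V)\{V}={W,X}; candidates ⊆ {B,F,J,N,T,Y}.
size 0: {}; under {} V still reaches {B,F,J,N,T,W,X,Y} ∋ W.
{T}: V⊥W given {T} in G with V→· removed — back-door holds.
P(W|do(V)) = Σ_{T} P(W|V,T)·P(T).

P(W|do(V)): backdoor, adjust for {T}.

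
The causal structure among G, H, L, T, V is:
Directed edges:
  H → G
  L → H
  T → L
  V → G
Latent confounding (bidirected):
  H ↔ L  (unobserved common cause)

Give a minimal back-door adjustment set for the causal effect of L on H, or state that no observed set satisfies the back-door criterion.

desc(L)\{L}={G,H}; candidates ⊆ {T,V}.
L↔H: latent back-door arc(s) into L.
size 0: {}; under {} L still reaches {G,H,T} ∋ H.
size 1: {T}, {V}; under {T} L still reaches {G,H} ∋ H.
size 2: {T,V}; under {T,V} L still reaches {G,H} ∋ H.
L↔H cannot be blocked by any observed set — no back-door set.

L→H: no observed back-door set.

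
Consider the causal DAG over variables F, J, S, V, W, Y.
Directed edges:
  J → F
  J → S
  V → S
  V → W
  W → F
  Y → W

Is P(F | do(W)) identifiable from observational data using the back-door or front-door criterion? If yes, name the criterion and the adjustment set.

desc(W)\{W}={F}; candidates ⊆ {J,S,V,Y}.
∅: W⊥F given ∅ in G with W→· removed — back-door holds.
P(F|do(W)) = P(F|W) — no adjustment needed.

P(F|do(W)): backdoor, adjust for ∅.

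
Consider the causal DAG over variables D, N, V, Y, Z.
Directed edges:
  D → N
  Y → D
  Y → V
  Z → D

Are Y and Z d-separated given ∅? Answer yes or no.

Yes — Y ⊥ Z | ∅.

Bayes-Ball from Y | ∅ reaches {D,N,V}.
Z ∉ reach(Y|∅) ⇒ Y ⊥ Z | ∅.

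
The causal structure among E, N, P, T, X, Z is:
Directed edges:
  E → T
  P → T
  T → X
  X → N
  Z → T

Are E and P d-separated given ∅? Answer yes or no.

Bayes-Ball from E | ∅ reaches {N,T,X}.
P ∉ reach(E|∅) ⇒ E ⊥ P | ∅.

Yes — E ⊥ P | ∅.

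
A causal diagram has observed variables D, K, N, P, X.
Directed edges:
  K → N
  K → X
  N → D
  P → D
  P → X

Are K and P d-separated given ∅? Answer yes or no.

Yes — K ⊥ P | ∅.

Bayes-Ball from K | ∅ reaches {D,N,X}.
P ∉ reach(K|∅) ⇒ K ⊥ P | ∅.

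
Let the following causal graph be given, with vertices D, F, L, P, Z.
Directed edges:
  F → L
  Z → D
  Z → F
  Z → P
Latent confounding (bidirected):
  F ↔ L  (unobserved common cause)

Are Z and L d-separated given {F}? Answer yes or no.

Bayes-Ball from Z | {F} reaches {D,L,P}.
L ∈ reach(Z|{F}) ⇒ Z ⊥̸ L | {F}.

No — Z and L are d-connected given {F}.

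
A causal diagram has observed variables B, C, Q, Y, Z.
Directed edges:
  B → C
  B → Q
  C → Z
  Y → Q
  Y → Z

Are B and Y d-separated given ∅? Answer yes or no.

Yes — B ⊥ Y | ∅.

Bayes-Ball from B | ∅ reaches {C,Q,Z}.
Y ∉ reach(B|∅) ⇒ B ⊥ Y | ∅.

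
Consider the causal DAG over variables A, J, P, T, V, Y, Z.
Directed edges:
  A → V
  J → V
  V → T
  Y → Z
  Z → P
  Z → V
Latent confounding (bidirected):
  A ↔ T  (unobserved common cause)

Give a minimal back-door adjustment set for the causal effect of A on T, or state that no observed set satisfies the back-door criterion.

desc(A)\{A}={T,V}; candidates ⊆ {J,P,Y,Z}.
A↔T: latent back-door arc(s) into A.
size 0: {}; under {} A still reaches {T} ∋ T.
size 1: {J}, {P}, {Y} …(+1); under {J} A still reaches {T} ∋ T.
size 2: {J,P}, {J,Y}, {J,Z} …(+3); under {J,P} A still reaches {T} ∋ T.
A↔T cannot be blocked by any observed set — no back-door set.

A→T: no observed back-door set.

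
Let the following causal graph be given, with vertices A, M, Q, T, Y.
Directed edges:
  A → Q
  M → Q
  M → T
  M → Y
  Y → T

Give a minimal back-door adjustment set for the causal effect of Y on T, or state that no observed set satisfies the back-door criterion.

Y→T: minimal back-door set {M}.

desc(Y)\{Y}={T}; candidates ⊆ {A,M,Q}.
size 0: {}; under {} Y still reaches {M,Q,T} ∋ T.
{M}: Y⊥T given {M} in G with Y→· removed — back-door holds.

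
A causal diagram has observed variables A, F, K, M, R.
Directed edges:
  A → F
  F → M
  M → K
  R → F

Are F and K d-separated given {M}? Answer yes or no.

Bayes-Ball from F | {M} reaches {A,R}.
K ∉ reach(F|{M}) ⇒ F ⊥ K | {M}.

Yes — F ⊥ K | {M}.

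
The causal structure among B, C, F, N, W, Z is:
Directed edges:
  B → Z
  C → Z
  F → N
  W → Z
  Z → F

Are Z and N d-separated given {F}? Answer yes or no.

Yes — Z ⊥ N | {F}.

Bayes-Ball from Z | {F} reaches {B,C,W}.
N ∉ reach(Z|{F}) ⇒ Z ⊥ N | {F}.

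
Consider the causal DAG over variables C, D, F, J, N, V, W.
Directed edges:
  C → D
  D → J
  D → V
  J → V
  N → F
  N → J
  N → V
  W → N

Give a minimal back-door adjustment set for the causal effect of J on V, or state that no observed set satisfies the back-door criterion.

desc(J)\{J}={V}; candidates ⊆ {C,D,F,N,W}.
size 0: {}; under {} J still reaches {C,D,F,N,V,W} ∋ V.
size 1: {C}, {D}, {F} …(+2); under {C} J still reaches {D,F,N,V,W} ∋ V.
{D,N}: J⊥V given {D,N} in G with J→· removed — back-door holds.

J→V: minimal back-door set {D, N}.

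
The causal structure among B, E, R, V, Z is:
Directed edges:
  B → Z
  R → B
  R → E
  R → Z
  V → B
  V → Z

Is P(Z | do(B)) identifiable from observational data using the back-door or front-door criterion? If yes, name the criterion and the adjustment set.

P(Z|do(B)): backdoor, adjust for {R, V}.

desc(B)\{B}={Z}; candidates ⊆ {E,R,V}.
size 0: {}; under {} B still reaches {E,R,V,Z} ∋ Z.
size 1: {E}, {R}, {V}; under {E} B still reaches {R,V,Z} ∋ Z.
{R,V}: B⊥Z given {R,V} in G with B→· removed — back-door holds.
P(Z|do(B)) = Σ_{R,V} P(Z|B,R,V)·P(R,V).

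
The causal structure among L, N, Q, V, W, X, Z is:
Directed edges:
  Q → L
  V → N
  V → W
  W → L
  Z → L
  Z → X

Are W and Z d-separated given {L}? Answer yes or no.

Bayes-Ball from W | {L} reaches {N,Q,V,X,Z}.
Z ∈ reach(W|{L}) ⇒ W ⊥̸ Z | {L}.

No — W and Z are d-connected given {L}.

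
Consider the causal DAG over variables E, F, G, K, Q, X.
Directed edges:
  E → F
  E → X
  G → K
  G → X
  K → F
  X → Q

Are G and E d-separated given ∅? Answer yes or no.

Bayes-Ball from G | ∅ reaches {F,K,Q,X}.
E ∉ reach(G|∅) ⇒ G ⊥ E | ∅.

Yes — G ⊥ E | ∅.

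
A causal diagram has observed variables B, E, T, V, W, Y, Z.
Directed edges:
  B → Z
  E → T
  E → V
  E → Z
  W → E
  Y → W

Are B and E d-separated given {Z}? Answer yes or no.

Bayes-Ball from B | {Z} reaches {E,T,V,W,Y}.
E ∈ reach(B|{Z}) ⇒ B ⊥̸ E | {Z}.

No — B and E are d-connected given {Z}.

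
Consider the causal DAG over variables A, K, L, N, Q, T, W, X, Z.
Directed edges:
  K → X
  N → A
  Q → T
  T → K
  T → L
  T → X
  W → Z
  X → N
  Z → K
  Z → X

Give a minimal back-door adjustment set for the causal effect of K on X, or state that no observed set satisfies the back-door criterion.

K→X: minimal back-door set {T, Z}.

desc(K)\{K}={A,N,X}; candidates ⊆ {L,Q,T,W,Z}.
size 0: {}; under {} K still reaches {A,L,N,Q,T,W,X,Z} ∋ X.
size 1: {L}, {Q}, {T} …(+2); under {L} K still reaches {A,N,Q,T,W,X,Z} ∋ X.
{T,Z}: K⊥X given {T,Z} in G with K→· removed — back-door holds.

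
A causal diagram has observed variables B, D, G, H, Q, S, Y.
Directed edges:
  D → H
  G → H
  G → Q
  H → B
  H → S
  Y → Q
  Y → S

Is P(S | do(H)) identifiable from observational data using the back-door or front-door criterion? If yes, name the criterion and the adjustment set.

P(S|do(H)): backdoor, adjust for ∅.

desc(H)\{H}={B,S}; candidates ⊆ {D,G,Q,Y}.
∅: H⊥S given ∅ in G with H→· removed — back-door holds.
P(S|do(H)) = P(S|H) — no adjustment needed.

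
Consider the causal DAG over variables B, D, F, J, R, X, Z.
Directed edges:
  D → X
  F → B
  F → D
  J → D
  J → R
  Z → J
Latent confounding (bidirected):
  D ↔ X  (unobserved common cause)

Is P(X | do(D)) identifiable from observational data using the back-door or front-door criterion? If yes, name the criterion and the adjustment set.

P(X|do(D)): not identifiable (no BD/FD set).

desc(D)\{D}={X}; candidates ⊆ {B,F,J,R,Z}.
D↔X: latent back-door arc(s) into D.
size 0: {}; under {} D still reaches {B,F,J,R,X,Z} ∋ X.
size 1: {B}, {F}, {J} …(+2); under {B} D still reaches {F,J,R,X,Z} ∋ X.
size 2: {B,F}, {B,J}, {B,R} …(+7); under {B,F} D still reaches {J,R,X,Z} ∋ X.
D↔X cannot be blocked by any observed set — no back-door set.
No mediator lies on a directed D→…→X path.
Neither criterion identifies P(X|do(D)) in this graph.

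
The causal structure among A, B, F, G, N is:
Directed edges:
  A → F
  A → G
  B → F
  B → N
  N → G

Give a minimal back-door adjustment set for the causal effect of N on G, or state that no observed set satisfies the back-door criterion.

desc(N)\{N}={G}; candidates ⊆ {A,B,F}.
∅: N⊥G given ∅ in G with N→· removed — back-door holds.

N→G: minimal back-door set ∅.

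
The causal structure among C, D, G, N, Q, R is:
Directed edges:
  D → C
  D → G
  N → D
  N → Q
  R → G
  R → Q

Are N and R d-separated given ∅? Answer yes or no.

Yes — N ⊥ R | ∅.

Bayes-Ball from N | ∅ reaches {C,D,G,Q}.
R ∉ reach(N|∅) ⇒ N ⊥ R | ∅.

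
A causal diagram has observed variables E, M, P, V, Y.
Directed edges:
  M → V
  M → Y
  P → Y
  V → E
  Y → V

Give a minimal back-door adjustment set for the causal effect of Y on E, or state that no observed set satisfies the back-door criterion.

desc(Y)\{Y}={E,V}; candidates ⊆ {M,P}.
size 0: {}; under {} Y still reaches {E,M,P,V} ∋ E.
{M}: Y⊥E given {M} in G with Y→· removed — back-door holds.

Y→E: minimal back-door set {M}.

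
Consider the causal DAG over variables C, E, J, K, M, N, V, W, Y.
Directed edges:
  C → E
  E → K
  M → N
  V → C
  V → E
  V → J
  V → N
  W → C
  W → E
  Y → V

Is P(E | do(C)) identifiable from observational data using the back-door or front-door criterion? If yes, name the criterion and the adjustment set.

P(E|do(C)): backdoor, adjust for {V, W}.

desc(C)\{C}={E,K}; candidates ⊆ {J,M,N,V,W,Y}.
size 0: {}; under {} C still reaches {E,J,K,N,V,W,Y} ∋ E.
size 1: {J}, {M}, {N} …(+3); under {J} C still reaches {E,K,N,V,W,Y} ∋ E.
{V,W}: C⊥E given {V,W} in G with C→· removed — back-door holds.
P(E|do(C)) = Σ_{V,W} P(E|C,V,W)·P(V,W).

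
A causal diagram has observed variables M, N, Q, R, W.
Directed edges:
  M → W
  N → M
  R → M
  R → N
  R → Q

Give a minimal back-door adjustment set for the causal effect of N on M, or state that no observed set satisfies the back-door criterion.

desc(N)\{N}={M,W}; candidates ⊆ {Q,R}.
size 0: {}; under {} N still reaches {M,Q,R,W} ∋ M.
{R}: N⊥M given {R} in G with N→· removed — back-door holds.

N→M: minimal back-door set {R}.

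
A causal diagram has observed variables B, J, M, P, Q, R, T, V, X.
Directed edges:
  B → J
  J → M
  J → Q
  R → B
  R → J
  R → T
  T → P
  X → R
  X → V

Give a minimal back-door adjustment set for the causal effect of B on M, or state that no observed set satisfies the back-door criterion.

desc(B)\{B}={J,M,Q}; candidates ⊆ {P,R,T,V,X}.
size 0: {}; under {} B still reaches {J,M,P,Q,R,T,V,X} ∋ M.
{R}: B⊥M given {R} in G with B→· removed — back-door holds.

B→M: minimal back-door set {R}.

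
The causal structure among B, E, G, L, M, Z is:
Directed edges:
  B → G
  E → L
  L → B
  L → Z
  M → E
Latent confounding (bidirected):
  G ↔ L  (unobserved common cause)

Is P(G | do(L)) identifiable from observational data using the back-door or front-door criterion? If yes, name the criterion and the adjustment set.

desc(L)\{L}={B,G,Z}; candidates ⊆ {E,M}.
L↔G: latent back-door arc(s) into L.
size 0: {}; under {} L still reaches {E,G,M} ∋ G.
size 1: {E}, {M}; under {E} L still reaches {G} ∋ G.
size 2: {E,M}; under {E,M} L still reaches {G} ∋ G.
L↔G cannot be blocked by any observed set — no back-door set.
{B}: (i) intercepts every directed L→G path; (ii) no back-door L→{B}; (iii) {L} blocks every back-door {B}→G. Front-door holds.
P(G|do(L)) = Σ_{B} P(B|L) Σ_{L'} P(G|B,L')P(L').

P(G|do(L)): frontdoor, adjust for {B}.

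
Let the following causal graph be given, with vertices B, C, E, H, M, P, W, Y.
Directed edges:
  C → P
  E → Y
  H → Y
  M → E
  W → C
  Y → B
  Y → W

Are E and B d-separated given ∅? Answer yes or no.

No — E and B are d-connected given ∅.

Bayes-Ball from E | ∅ reaches {B,C,M,P,W,Y}.
B ∈ reach(E|∅) ⇒ E ⊥̸ B | ∅.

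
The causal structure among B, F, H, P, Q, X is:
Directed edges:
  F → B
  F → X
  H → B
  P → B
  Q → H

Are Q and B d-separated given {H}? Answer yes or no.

Yes — Q ⊥ B | {H}.

Bayes-Ball from Q | {H} reaches ∅.
B ∉ reach(Q|{H}) ⇒ Q ⊥ B | {H}.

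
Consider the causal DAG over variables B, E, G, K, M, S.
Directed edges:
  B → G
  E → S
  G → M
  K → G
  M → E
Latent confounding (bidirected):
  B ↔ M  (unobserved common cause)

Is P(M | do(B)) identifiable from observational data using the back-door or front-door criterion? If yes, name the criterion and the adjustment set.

desc(B)\{B}={E,G,M,S}; candidates ⊆ {K}.
B↔M: latent back-door arc(s) into B.
size 0: {}; under {} B still reaches {E,M,S} ∋ M.
size 1: {K}; under {K} B still reaches {E,M,S} ∋ M.
B↔M cannot be blocked by any observed set — no back-door set.
{G}: (i) intercepts every directed B→M path; (ii) no back-door B→{G}; (iii) {B} blocks every back-door {G}→M. Front-door holds.
P(M|do(B)) = Σ_{G} P(G|B) Σ_{B'} P(M|G,B')P(B').

P(M|do(B)): frontdoor, adjust for {G}.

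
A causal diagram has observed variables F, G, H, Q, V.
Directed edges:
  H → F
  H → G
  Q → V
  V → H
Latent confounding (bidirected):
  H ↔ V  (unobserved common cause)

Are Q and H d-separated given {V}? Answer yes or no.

No — Q and H are d-connected given {V}.

Bayes-Ball from Q | {V} reaches {F,G,H}.
H ∈ reach(Q|{V}) ⇒ Q ⊥̸ H | {V}.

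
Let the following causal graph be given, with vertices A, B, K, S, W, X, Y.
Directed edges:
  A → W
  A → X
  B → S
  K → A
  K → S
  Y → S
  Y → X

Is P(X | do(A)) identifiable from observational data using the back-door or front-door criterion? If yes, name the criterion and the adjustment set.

P(X|do(A)): backdoor, adjust for ∅.

desc(A)\{A}={W,X}; candidates ⊆ {B,K,S,Y}.
∅: A⊥X given ∅ in G with A→· removed — back-door holds.
P(X|do(A)) = P(X|A) — no adjustment needed.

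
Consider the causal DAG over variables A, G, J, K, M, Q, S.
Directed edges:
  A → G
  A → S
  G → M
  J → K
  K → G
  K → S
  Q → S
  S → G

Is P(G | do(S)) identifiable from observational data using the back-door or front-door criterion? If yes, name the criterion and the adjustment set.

P(G|do(S)): backdoor, adjust for {A, K}.

desc(S)\{S}={G,M}; candidates ⊆ {A,J,K,Q}.
size 0: {}; under {} S still reaches {A,G,J,K,M,Q} ∋ G.
size 1: {A}, {J}, {K} …(+1); under {A} S still reaches {G,J,K,M,Q} ∋ G.
{A,K}: S⊥G given {A,K} in G with S→· removed — back-door holds.
P(G|do(S)) = Σ_{A,K} P(G|S,A,K)·P(A,K).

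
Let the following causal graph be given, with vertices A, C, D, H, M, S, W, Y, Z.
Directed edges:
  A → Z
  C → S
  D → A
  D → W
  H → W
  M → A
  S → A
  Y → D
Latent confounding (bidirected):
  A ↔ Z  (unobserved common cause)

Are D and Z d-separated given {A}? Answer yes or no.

Bayes-Ball from D | {A} reaches {C,M,S,W,Y,Z}.
Z ∈ reach(D|{A}) ⇒ D ⊥̸ Z | {A}.

No — D and Z are d-connected given {A}.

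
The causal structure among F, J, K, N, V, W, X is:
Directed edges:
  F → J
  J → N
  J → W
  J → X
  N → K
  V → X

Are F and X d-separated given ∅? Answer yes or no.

No — F and X are d-connected given ∅.

Bayes-Ball from F | ∅ reaches {J,K,N,W,X}.
X ∈ reach(F|∅) ⇒ F ⊥̸ X | ∅.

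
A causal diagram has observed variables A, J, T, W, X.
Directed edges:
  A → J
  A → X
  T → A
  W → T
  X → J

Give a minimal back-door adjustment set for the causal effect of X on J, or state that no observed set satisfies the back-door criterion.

desc(X)\{X}={J}; candidates ⊆ {A,T,W}.
size 0: {}; under {} X still reaches {A,J,T,W} ∋ J.
{A}: X⊥J given {A} in G with X→· removed — back-door holds.

X→J: minimal back-door set {A}.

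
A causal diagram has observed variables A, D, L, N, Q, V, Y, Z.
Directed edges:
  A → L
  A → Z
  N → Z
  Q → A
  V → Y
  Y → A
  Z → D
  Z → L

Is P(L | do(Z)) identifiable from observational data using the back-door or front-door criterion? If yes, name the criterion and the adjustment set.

desc(Z)\{Z}={D,L}; candidates ⊆ {A,N,Q,V,Y}.
size 0: {}; under {} Z still reaches {A,L,N,Q,V,Y} ∋ L.
{A}: Z⊥L given {A} in G with Z→· removed — back-door holds.
P(L|do(Z)) = Σ_{A} P(L|Z,A)·P(A).

P(L|do(Z)): backdoor, adjust for {A}.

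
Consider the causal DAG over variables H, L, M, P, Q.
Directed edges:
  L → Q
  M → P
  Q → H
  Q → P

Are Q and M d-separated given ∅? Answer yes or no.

Yes — Q ⊥ M | ∅.

Bayes-Ball from Q | ∅ reaches {H,L,P}.
M ∉ reach(Q|∅) ⇒ Q ⊥ M | ∅.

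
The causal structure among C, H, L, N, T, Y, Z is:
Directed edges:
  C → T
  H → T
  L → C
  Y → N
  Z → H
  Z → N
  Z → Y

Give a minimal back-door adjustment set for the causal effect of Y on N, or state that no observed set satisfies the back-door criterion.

desc(Y)\{Y}={N}; candidates ⊆ {C,H,L,T,Z}.
size 0: {}; under {} Y still reaches {H,N,T,Z} ∋ N.
{Z}: Y⊥N given {Z} in G with Y→· removed — back-door holds.

Y→N: minimal back-door set {Z}.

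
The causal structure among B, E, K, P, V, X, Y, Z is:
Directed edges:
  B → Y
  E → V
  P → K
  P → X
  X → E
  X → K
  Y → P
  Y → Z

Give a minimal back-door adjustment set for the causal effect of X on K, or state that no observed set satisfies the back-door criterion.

X→K: minimal back-door set {P}.

desc(X)\{X}={E,K,V}; candidates ⊆ {B,P,Y,Z}.
size 0: {}; under {} X still reaches {B,K,P,Y,Z} ∋ K.
{P}: X⊥K given {P} in G with X→· removed — back-door holds.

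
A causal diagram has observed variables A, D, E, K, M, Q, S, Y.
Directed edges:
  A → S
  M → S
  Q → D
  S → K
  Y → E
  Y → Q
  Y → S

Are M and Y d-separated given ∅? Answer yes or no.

Bayes-Ball from M | ∅ reaches {K,S}.
Y ∉ reach(M|∅) ⇒ M ⊥ Y | ∅.

Yes — M ⊥ Y | ∅.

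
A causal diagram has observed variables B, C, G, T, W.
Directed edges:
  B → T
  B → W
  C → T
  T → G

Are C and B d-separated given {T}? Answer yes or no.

No — C and B are d-connected given {T}.

Bayes-Ball from C | {T} reaches {B,W}.
B ∈ reach(C|{T}) ⇒ C ⊥̸ B | {T}.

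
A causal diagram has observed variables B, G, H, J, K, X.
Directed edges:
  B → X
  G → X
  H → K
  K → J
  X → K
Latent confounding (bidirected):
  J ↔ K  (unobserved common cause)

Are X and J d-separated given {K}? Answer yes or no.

No — X and J are d-connected given {K}.

Bayes-Ball from X | {K} reaches {B,G,H,J}.
J ∈ reach(X|{K}) ⇒ X ⊥̸ J | {K}.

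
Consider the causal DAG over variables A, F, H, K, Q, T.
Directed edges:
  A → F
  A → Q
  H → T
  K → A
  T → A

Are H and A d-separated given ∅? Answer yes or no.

Bayes-Ball from H | ∅ reaches {A,F,Q,T}.
A ∈ reach(H|∅) ⇒ H ⊥̸ A | ∅.

No — H and A are d-connected given ∅.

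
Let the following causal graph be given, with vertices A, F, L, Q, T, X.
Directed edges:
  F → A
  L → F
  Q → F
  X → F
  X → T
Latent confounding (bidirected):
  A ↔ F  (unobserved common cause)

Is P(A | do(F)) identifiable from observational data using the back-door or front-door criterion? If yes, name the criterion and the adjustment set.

P(A|do(F)): not identifiable (no BD/FD set).

desc(F)\{F}={A}; candidates ⊆ {L,Q,T,X}.
F↔A: latent back-door arc(s) into F.
size 0: {}; under {} F still reaches {A,L,Q,T,X} ∋ A.
size 1: {L}, {Q}, {T} …(+1); under {L} F still reaches {A,Q,T,X} ∋ A.
size 2: {L,Q}, {L,T}, {L,X} …(+3); under {L,Q} F still reaches {A,T,X} ∋ A.
F↔A cannot be blocked by any observed set — no back-door set.
No mediator lies on a directed F→…→A path.
Neither criterion identifies P(A|do(F)) in this graph.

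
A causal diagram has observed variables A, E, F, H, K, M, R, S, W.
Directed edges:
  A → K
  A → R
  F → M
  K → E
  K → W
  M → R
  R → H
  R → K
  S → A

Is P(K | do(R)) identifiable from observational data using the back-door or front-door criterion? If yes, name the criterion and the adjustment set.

P(K|do(R)): backdoor, adjust for {A}.

desc(R)\{R}={E,H,K,W}; candidates ⊆ {A,F,M,S}.
size 0: {}; under {} R still reaches {A,E,F,K,M,S,W} ∋ K.
{A}: R⊥K given {A} in G with R→· removed — back-door holds.
P(K|do(R)) = Σ_{A} P(K|R,A)·P(A).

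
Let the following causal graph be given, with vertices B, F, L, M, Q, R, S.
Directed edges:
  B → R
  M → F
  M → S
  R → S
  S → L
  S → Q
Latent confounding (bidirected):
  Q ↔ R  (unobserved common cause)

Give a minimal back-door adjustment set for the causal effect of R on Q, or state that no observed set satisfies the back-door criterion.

desc(R)\{R}={L,Q,S}; candidates ⊆ {B,F,M}.
R↔Q: latent back-door arc(s) into R.
size 0: {}; under {} R still reaches {B,Q} ∋ Q.
size 1: {B}, {F}, {M}; under {B} R still reaches {Q} ∋ Q.
size 2: {B,F}, {B,M}, {F,M}; under {B,F} R still reaches {Q} ∋ Q.
R↔Q cannot be blocked by any observed set — no back-door set.

R→Q: no observed back-door set.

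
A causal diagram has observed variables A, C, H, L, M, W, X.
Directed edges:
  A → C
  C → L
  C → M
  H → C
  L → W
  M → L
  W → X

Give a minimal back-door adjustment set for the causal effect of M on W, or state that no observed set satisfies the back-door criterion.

desc(M)\{M}={L,W,X}; candidates ⊆ {A,C,H}.
size 0: {}; under {} M still reaches {A,C,H,L,W,X} ∋ W.
{C}: M⊥W given {C} in G with M→· removed — back-door holds.

M→W: minimal back-door set {C}.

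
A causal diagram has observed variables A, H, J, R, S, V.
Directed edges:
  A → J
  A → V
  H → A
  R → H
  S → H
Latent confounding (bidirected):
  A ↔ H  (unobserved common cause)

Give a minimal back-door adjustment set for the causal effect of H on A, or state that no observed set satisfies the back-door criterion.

desc(H)\{H}={A,J,V}; candidates ⊆ {R,S}.
H↔A: latent back-door arc(s) into H.
size 0: {}; under {} H still reaches {A,J,R,S,V} ∋ A.
size 1: {R}, {S}; under {R} H still reaches {A,J,S,V} ∋ A.
size 2: {R,S}; under {R,S} H still reaches {A,J,V} ∋ A.
H↔A cannot be blocked by any observed set — no back-door set.

H→A: no observed back-door set.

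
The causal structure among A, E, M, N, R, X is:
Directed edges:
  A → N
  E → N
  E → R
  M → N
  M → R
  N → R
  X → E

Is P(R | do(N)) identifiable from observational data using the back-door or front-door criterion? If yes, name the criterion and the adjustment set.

P(R|do(N)): backdoor, adjust for {E, M}.

desc(N)\{N}={R}; candidates ⊆ {A,E,M,X}.
size 0: {}; under {} N still reaches {A,E,M,R,X} ∋ R.
size 1: {A}, {E}, {M} …(+1); under {A} N still reaches {E,M,R,X} ∋ R.
{E,M}: N⊥R given {E,M} in G with N→· removed — back-door holds.
P(R|do(N)) = Σ_{E,M} P(R|N,E,M)·P(E,M).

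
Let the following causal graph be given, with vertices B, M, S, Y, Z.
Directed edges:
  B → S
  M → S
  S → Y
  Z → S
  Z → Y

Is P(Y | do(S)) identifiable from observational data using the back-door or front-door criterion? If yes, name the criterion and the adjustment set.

P(Y|do(S)): backdoor, adjust for {Z}.

desc(S)\{S}={Y}; candidates ⊆ {B,M,Z}.
size 0: {}; under {} S still reaches {B,M,Y,Z} ∋ Y.
{Z}: S⊥Y given {Z} in G with S→· removed — back-door holds.
P(Y|do(S)) = Σ_{Z} P(Y|S,Z)·P(Z).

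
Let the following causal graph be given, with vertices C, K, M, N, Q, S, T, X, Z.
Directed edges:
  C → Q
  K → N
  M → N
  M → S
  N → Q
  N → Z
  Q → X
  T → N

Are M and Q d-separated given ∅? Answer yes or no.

Bayes-Ball from M | ∅ reaches {N,Q,S,X,Z}.
Q ∈ reach(M|∅) ⇒ M ⊥̸ Q | ∅.

No — M and Q are d-connected given ∅.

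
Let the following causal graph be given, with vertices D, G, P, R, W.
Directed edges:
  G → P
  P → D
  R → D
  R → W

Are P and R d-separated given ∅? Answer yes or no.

Yes — P ⊥ R | ∅.

Bayes-Ball from P | ∅ reaches {D,G}.
R ∉ reach(P|∅) ⇒ P ⊥ R | ∅.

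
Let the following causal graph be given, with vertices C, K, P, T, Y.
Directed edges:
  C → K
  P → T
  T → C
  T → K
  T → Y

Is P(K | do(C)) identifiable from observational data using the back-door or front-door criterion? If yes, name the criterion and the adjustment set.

P(K|do(C)): backdoor, adjust for {T}.

desc(C)\{C}={K}; candidates ⊆ {P,T,Y}.
size 0: {}; under {} C still reaches {K,P,T,Y} ∋ K.
{T}: C⊥K given {T} in G with C→· removed — back-door holds.
P(K|do(C)) = Σ_{T} P(K|C,T)·P(T).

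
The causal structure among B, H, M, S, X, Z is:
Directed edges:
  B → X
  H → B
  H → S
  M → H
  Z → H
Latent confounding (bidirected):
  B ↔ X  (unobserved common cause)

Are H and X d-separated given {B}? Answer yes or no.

Bayes-Ball from H | {B} reaches {M,S,X,Z}.
X ∈ reach(H|{B}) ⇒ H ⊥̸ X | {B}.

No — H and X are d-connected given {B}.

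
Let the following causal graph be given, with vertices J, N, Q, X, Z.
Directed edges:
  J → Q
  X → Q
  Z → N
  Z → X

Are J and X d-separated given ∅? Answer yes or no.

Yes — J ⊥ X | ∅.

Bayes-Ball from J | ∅ reaches {Q}.
X ∉ reach(J|∅) ⇒ J ⊥ X | ∅.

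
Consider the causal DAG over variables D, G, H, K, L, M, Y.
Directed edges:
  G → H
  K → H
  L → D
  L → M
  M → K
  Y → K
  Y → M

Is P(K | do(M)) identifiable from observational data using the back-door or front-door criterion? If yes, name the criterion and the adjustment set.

P(K|do(M)): backdoor, adjust for {Y}.

desc(M)\{M}={H,K}; candidates ⊆ {D,G,L,Y}.
size 0: {}; under {} M still reaches {D,H,K,L,Y} ∋ K.
{Y}: M⊥K given {Y} in G with M→· removed — back-door holds.
P(K|do(M)) = Σ_{Y} P(K|M,Y)·P(Y).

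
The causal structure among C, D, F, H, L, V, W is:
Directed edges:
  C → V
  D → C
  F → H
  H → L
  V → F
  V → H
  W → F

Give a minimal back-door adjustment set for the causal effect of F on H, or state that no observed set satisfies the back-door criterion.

F→H: minimal back-door set {V}.

desc(F)\{F}={H,L}; candidates ⊆ {C,D,V,W}.
size 0: {}; under {} F still reaches {C,D,H,L,V,W} ∋ H.
{V}: F⊥H given {V} in G with F→· removed — back-door holds.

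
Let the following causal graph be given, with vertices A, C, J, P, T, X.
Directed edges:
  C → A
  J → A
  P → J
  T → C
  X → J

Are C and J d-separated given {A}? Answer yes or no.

No — C and J are d-connected given {A}.

Bayes-Ball from C | {A} reaches {J,P,T,X}.
J ∈ reach(C|{A}) ⇒ C ⊥̸ J | {A}.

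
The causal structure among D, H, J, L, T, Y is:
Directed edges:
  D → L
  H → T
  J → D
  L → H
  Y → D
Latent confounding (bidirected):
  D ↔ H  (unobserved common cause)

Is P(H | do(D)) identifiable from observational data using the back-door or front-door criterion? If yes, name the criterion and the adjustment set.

P(H|do(D)): frontdoor, adjust for {L}.

desc(D)\{D}={H,L,T}; candidates ⊆ {J,Y}.
D↔H: latent back-door arc(s) into D.
size 0: {}; under {} D still reaches {H,J,T,Y} ∋ H.
size 1: {J}, {Y}; under {J} D still reaches {H,T,Y} ∋ H.
size 2: {J,Y}; under {J,Y} D still reaches {H,T} ∋ H.
D↔H cannot be blocked by any observed set — no back-door set.
{L}: (i) intercepts every directed D→H path; (ii) no back-door D→{L}; (iii) {D} blocks every back-door {L}→H. Front-door holds.
P(H|do(D)) = Σ_{L} P(L|D) Σ_{D'} P(H|L,D')P(D').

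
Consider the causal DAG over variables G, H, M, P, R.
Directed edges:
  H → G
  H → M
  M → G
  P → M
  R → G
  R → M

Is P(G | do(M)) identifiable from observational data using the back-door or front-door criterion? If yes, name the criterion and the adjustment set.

P(G|do(M)): backdoor, adjust for {H, R}.

desc(M)\{M}={G}; candidates ⊆ {H,P,R}.
size 0: {}; under {} M still reaches {G,H,P,R} ∋ G.
size 1: {H}, {P}, {R}; under {H} M still reaches {G,P,R} ∋ G.
{H,R}: M⊥G given {H,R} in G with M→· removed — back-door holds.
P(G|do(M)) = Σ_{H,R} P(G|M,H,R)·P(H,R).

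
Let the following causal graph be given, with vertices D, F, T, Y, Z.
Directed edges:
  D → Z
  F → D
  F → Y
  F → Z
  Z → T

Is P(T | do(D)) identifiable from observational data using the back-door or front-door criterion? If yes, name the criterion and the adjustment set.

P(T|do(D)): backdoor, adjust for {F}.

desc(D)\{D}={T,Z}; candidates ⊆ {F,Y}.
size 0: {}; under {} D still reaches {F,T,Y,Z} ∋ T.
{F}: D⊥T given {F} in G with D→· removed — back-door holds.
P(T|do(D)) = Σ_{F} P(T|D,F)·P(F).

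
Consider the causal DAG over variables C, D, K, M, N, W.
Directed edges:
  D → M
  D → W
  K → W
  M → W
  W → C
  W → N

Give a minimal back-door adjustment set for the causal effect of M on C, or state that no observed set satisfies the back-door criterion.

desc(M)\{M}={C,N,W}; candidates ⊆ {D,K}.
size 0: {}; under {} M still reaches {C,D,N,W} ∋ C.
{D}: M⊥C given {D} in G with M→· removed — back-door holds.

M→C: minimal back-door set {D}.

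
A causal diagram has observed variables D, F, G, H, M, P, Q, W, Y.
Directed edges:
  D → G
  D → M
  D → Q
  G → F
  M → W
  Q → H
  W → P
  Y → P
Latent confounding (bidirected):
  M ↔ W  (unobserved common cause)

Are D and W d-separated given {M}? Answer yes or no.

Bayes-Ball from D | {M} reaches {F,G,H,P,Q,W}.
W ∈ reach(D|{M}) ⇒ D ⊥̸ W | {M}.

No — D and W are d-connected given {M}.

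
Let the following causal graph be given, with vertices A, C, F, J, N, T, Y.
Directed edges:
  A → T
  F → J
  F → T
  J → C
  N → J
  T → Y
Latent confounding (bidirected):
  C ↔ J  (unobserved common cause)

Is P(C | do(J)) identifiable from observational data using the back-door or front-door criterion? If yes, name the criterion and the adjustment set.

P(C|do(J)): not identifiable (no BD/FD set).

desc(J)\{J}={C}; candidates ⊆ {A,F,N,T,Y}.
J↔C: latent back-door arc(s) into J.
size 0: {}; under {} J still reaches {C,F,N,T,Y} ∋ C.
size 1: {A}, {F}, {N} …(+2); under {A} J still reaches {C,F,N,T,Y} ∋ C.
size 2: {A,F}, {A,N}, {A,T} …(+7); under {A,F} J still reaches {C,N} ∋ C.
J↔C cannot be blocked by any observed set — no back-door set.
No mediator lies on a directed J→…→C path.
Neither criterion identifies P(C|do(J)) in this graph.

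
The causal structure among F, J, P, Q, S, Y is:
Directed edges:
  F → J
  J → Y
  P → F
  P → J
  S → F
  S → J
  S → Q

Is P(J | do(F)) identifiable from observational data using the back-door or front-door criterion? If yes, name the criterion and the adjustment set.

P(J|do(F)): backdoor, adjust for {P, S}.

desc(F)\{F}={J,Y}; candidates ⊆ {P,Q,S}.
size 0: {}; under {} F still reaches {J,P,Q,S,Y} ∋ J.
size 1: {P}, {Q}, {S}; under {P} F still reaches {J,Q,S,Y} ∋ J.
{P,S}: F⊥J given {P,S} in G with F→· removed — back-door holds.
P(J|do(F)) = Σ_{P,S} P(J|F,P,S)·P(P,S).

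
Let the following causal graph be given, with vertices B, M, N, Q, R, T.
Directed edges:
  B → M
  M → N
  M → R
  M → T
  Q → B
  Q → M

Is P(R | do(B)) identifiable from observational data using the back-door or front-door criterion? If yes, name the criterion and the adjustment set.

P(R|do(B)): backdoor, adjust for {Q}.

desc(B)\{B}={M,N,R,T}; candidates ⊆ {Q}.
size 0: {}; under {} B still reaches {M,N,Q,R,T} ∋ R.
{Q}: B⊥R given {Q} in G with B→· removed — back-door holds.
P(R|do(B)) = Σ_{Q} P(R|B,Q)·P(Q).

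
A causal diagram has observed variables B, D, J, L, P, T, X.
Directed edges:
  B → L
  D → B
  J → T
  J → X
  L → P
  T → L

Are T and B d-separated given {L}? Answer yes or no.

No — T and B are d-connected given {L}.

Bayes-Ball from T | {L} reaches {B,D,J,X}.
B ∈ reach(T|{L}) ⇒ T ⊥̸ B | {L}.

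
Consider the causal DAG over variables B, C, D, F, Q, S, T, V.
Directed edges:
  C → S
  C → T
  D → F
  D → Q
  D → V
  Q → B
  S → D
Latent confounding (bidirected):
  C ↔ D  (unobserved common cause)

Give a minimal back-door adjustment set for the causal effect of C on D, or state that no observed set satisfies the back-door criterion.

C→D: no observed back-door set.

desc(C)\{C}={B,D,F,Q,S,T,V}; candidates ⊆ {—}.
C↔D: latent back-door arc(s) into C.
size 0: {}; under {} C still reaches {B,D,F,Q,V} ∋ D.
C↔D cannot be blocked by any observed set — no back-door set.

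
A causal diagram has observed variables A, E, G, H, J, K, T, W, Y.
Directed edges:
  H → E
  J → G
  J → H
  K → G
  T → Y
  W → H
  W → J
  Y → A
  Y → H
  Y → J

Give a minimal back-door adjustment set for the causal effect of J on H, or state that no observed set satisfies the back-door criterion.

desc(J)\{J}={E,G,H}; candidates ⊆ {A,K,T,W,Y}.
size 0: {}; under {} J still reaches {A,E,H,T,W,Y} ∋ H.
size 1: {A}, {K}, {T} …(+2); under {A} J still reaches {E,H,T,W,Y} ∋ H.
{W,Y}: J⊥H given {W,Y} in G with J→· removed — back-door holds.

J→H: minimal back-door set {W, Y}.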